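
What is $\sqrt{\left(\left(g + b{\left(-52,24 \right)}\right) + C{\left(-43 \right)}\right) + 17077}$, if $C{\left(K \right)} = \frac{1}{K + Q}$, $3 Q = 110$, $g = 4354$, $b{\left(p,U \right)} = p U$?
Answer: $\frac{7 \sqrt{148694}}{19} \approx 142.07$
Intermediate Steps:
$b{\left(p,U \right)} = U p$
$Q = \frac{110}{3}$ ($Q = \frac{1}{3} \cdot 110 = \frac{110}{3} \approx 36.667$)
$C{\left(K \right)} = \frac{1}{\frac{110}{3} + K}$ ($C{\left(K \right)} = \frac{1}{K + \frac{110}{3}} = \frac{1}{\frac{110}{3} + K}$)
$\sqrt{\left(\left(g + b{\left(-52,24 \right)}\right) + C{\left(-43 \right)}\right) + 17077} = \sqrt{\left(\left(4354 + 24 \left(-52\right)\right) + \frac{3}{110 + 3 \left(-43\right)}\right) + 17077} = \sqrt{\left(\left(4354 - 1248\right) + \frac{3}{110 - 129}\right) + 17077} = \sqrt{\left(3106 + \frac{3}{-19}\right) + 17077} = \sqrt{\left(3106 + 3 \left(- \frac{1}{19}\right)\right) + 17077} = \sqrt{\left(3106 - \frac{3}{19}\right) + 17077} = \sqrt{\frac{59011}{19} + 17077} = \sqrt{\frac{383474}{19}} = \frac{7 \sqrt{148694}}{19}$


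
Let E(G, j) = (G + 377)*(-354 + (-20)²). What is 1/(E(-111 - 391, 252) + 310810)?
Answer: 1/305060 ≈ 3.2780e-6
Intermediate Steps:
E(G, j) = 17342 + 46*G (E(G, j) = (377 + G)*(-354 + 400) = (377 + G)*46 = 17342 + 46*G)
1/(E(-111 - 391, 252) + 310810) = 1/((17342 + 46*(-111 - 391)) + 310810) = 1/((17342 + 46*(-502)) + 310810) = 1/((17342 - 23092) + 310810) = 1/(-5750 + 310810) = 1/305060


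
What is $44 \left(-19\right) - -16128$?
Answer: $15292$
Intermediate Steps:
$44 \left(-19\right) - -16128 = -836 + 16128 = 15292$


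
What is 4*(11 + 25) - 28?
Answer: 116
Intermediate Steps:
4*(11 + 25) - 28 = 4*36 - 28 = 144 - 28 = 116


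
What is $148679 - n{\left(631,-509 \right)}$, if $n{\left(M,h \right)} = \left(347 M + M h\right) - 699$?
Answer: $251600$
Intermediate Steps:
$n{\left(M,h \right)} = -699 + 347 M + M h$
$148679 - n{\left(631,-509 \right)} = 148679 - \left(-699 + 347 \cdot 631 + 631 \left(-509\right)\right) = 148679 - \left(-699 + 218957 - 321179\right) = 148679 - -102921 = 148679 + 102921 = 251600$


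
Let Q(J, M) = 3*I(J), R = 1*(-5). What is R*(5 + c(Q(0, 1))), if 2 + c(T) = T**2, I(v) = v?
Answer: -15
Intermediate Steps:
R = -5
Q(J, M) = 3*J
c(T) = -2 + T**2
R*(5 + c(Q(0, 1))) = -5*(5 + (-2 + (3*0)**2)) = -5*(5 + (-2 + 0**2)) = -5*(5 + (-2 + 0)) = -5*(5 - 2) = -5*3 = -15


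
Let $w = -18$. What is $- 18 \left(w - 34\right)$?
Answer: $936$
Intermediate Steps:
$- 18 \left(w - 34\right) = - 18 \left(-18 - 34\right) = \left(-18\right) \left(-52\right) = 936$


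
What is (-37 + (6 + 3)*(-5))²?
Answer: 6724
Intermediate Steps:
(-37 + (6 + 3)*(-5))² = (-37 + 9*(-5))² = (-37 - 45)² = (-82)² = 6724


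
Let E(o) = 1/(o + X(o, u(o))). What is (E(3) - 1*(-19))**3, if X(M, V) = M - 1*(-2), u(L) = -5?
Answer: 3581577/512 ≈ 6995.3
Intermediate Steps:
X(M, V) = 2 + M (X(M, V) = M + 2 = 2 + M)
E(o) = 1/(2 + 2*o) (E(o) = 1/(o + (2 + o)) = 1/(2 + 2*o))
(E(3) - 1*(-19))**3 = (1/(2*(1 + 3)) - 1*(-19))**3 = ((1/2)/4 + 19)**3 = ((1/2)*(1/4) + 19)**3 = (1/8 + 19)**3 = (153/8)**3 = 3581577/512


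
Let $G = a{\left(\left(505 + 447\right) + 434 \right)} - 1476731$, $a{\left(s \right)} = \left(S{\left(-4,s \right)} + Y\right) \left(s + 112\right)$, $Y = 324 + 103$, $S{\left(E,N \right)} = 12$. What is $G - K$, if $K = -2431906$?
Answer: $1612797$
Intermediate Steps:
$Y = 427$
$a{\left(s \right)} = 49168 + 439 s$ ($a{\left(s \right)} = \left(12 + 427\right) \left(s + 112\right) = 439 \left(112 + s\right) = 49168 + 439 s$)
$G = -819109$ ($G = \left(49168 + 439 \left(\left(505 + 447\right) + 434\right)\right) - 1476731 = \left(49168 + 439 \left(952 + 434\right)\right) - 1476731 = \left(49168 + 439 \cdot 1386\right) - 1476731 = \left(49168 + 608454\right) - 1476731 = 657622 - 1476731 = -819109$)
$G - K = -819109 - -2431906 = -819109 + 2431906 = 1612797$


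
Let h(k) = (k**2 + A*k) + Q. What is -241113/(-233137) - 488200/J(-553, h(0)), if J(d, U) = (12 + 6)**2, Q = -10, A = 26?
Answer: -28434840697/18884097 ≈ -1505.8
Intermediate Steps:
h(k) = -10 + k**2 + 26*k (h(k) = (k**2 + 26*k) - 10 = -10 + k**2 + 26*k)
J(d, U) = 324 (J(d, U) = 18**2 = 324)
-241113/(-233137) - 488200/J(-553, h(0)) = -241113/(-233137) - 488200/324 = -241113*(-1/233137) - 488200*1/324 = 241113/233137 - 122050/81 = -28434840697/18884097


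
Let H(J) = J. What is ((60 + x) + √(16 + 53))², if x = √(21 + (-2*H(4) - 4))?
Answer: (63 + √69)² ≈ 5084.6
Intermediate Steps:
x = 3 (x = √(21 + (-2*4 - 4)) = √(21 + (-8 - 4)) = √(21 - 12) = √9 = 3)
((60 + x) + √(16 + 53))² = ((60 + 3) + √(16 + 53))² = (63 + √69)²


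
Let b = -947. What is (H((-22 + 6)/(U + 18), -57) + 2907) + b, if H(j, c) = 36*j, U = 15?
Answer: 21368/11 ≈ 1942.5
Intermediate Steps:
(H((-22 + 6)/(U + 18), -57) + 2907) + b = (36*((-22 + 6)/(15 + 18)) + 2907) - 947 = (36*(-16/33) + 2907) - 947 = (-192/11 + 2907) - 947 = 31785/11 - 947 = 21368/11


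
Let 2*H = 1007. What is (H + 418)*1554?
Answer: 1432011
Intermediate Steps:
H = 1007/2 (H = (½)*1007 = 1007/2 ≈ 503.50)
(H + 418)*1554 = (1007/2 + 418)*1554 = (1843/2)*1554 = 1432011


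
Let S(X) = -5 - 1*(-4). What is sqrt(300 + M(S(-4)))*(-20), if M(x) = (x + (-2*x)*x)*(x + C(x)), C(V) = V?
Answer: -60*sqrt(34) ≈ -349.86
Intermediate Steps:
S(X) = -1 (S(X) = -5 + 4 = -1)
M(x) = 2*x*(x - 2*x**2) (M(x) = (x + (-2*x)*x)*(x + x) = (x - 2*x**2)*(2*x) = 2*x*(x - 2*x**2))
sqrt(300 + M(S(-4)))*(-20) = sqrt(300 + (-1)**2*(2 - 4*(-1)))*(-20) = sqrt(300 + 1*(2 + 4))*(-20) = sqrt(300 + 1*6)*(-20) = sqrt(300 + 6)*(-20) = sqrt(306)*(-20) = (3*sqrt(34))*(-20) = -60*sqrt(34)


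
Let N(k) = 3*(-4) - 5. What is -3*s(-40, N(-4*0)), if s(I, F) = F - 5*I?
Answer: -549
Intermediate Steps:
N(k) = -17 (N(k) = -12 - 5 = -17)
-3*s(-40, N(-4*0)) = -3*(-17 - 5*(-40)) = -3*(-17 + 200) = -3*183 = -549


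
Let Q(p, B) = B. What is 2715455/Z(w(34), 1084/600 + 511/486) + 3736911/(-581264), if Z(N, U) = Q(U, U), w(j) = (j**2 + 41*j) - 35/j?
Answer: 9588692244368307/10092486832 ≈ 9.5008e+5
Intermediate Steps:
w(j) = j**2 - 35/j + 41*j
Z(N, U) = U
2715455/Z(w(34), 1084/600 + 511/486) + 3736911/(-581264) = 2715455/(1084/600 + 511/486) + 3736911/(-581264) = 2715455/(1084*(1/600) + 511*(1/486)) + 3736911*(-1/581264) = 2715455/(271/150 + 511/486) - 3736911/581264 = 2715455/(17363/6075) - 3736911/581264 = 2715455*(6075/17363) - 3736911/581264 = 16496389125/17363 - 3736911/581264 = 9588692244368307/10092486832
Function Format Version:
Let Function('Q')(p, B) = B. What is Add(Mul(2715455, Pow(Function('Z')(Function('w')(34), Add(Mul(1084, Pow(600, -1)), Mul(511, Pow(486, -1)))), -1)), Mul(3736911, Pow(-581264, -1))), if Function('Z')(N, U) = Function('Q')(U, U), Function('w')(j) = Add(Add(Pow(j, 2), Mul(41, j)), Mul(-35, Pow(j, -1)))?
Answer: Rational(9588692244368307, 10092486832) ≈ 9.5008e+5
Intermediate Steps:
Function('w')(j) = Add(Pow(j, 2), Mul(-35, Pow(j, -1)), Mul(41, j))
Function('Z')(N, U) = U
Add(Mul(2715455, Pow(Function('Z')(Function('w')(34), Add(Mul(1084, Pow(600, -1)), Mul(511, Pow(486, -1)))), -1)), Mul(3736911, Pow(-581264, -1))) = Add(Mul(2715455, Pow(Add(Mul(1084, Pow(600, -1)), Mul(511, Pow(486, -1))), -1)), Mul(3736911, Pow(-581264, -1))) = Add(Mul(2715455, Pow(Add(Mul(1084, Rational(1, 600)), Mul(511, Rational(1, 486))), -1)), Mul(3736911, Rational(-1, 581264))) = Add(Mul(2715455, Pow(Add(Rational(271, 150), Rational(511, 486)), -1)), Rational(-3736911, 581264)) = Add(Mul(2715455, Pow(Rational(17363, 6075), -1)), Rational(-3736911, 581264)) = Add(Mul(2715455, Rational(6075, 17363)), Rational(-3736911, 581264)) = Add(Rational(16496389125, 17363), Rational(-3736911, 581264)) = Rational(9588692244368307, 10092486832)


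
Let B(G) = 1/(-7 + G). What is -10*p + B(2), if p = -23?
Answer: 1149/5 ≈ 229.80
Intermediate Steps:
-10*p + B(2) = -10*(-23) + 1/(-7 + 2) = 230 + 1/(-5) = 230 - 1/5 = 1149/5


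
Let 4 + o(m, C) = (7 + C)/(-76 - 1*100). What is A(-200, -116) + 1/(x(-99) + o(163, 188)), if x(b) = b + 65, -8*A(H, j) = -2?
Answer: 6179/27532 ≈ 0.22443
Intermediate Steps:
A(H, j) = 1/4 (A(H, j) = -1/8*(-2) = 1/4)
x(b) = 65 + b
o(m, C) = -711/176 - C/176 (o(m, C) = -4 + (7 + C)/(-76 - 1*100) = -4 + (7 + C)/(-76 - 100) = -4 + (7 + C)/(-176) = -4 + (7 + C)*(-1/176) = -4 + (-7/176 - C/176) = -711/176 - C/176)
A(-200, -116) + 1/(x(-99) + o(163, 188)) = 1/4 + 1/((65 - 99) + (-711/176 - 1/176*188)) = 1/4 + 1/(-34 + (-711/176 - 47/44)) = 1/4 + 1/(-34 - 899/176) = 1/4 + 1/(-6883/176) = 1/4 - 176/6883 = 6179/27532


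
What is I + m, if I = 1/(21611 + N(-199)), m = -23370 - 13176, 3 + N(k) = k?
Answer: -782413313/21409 ≈ -36546.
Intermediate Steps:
N(k) = -3 + k
m = -36546
I = 1/21409 (I = 1/(21611 + (-3 - 199)) = 1/(21611 - 202) = 1/21409 ≈ 4.6709e-5)
I + m = 1/21409 - 36546 = -782413313/21409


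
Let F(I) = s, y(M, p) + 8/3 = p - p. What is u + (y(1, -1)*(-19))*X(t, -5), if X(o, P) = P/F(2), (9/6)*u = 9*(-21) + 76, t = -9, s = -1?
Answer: 178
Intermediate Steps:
y(M, p) = -8/3 (y(M, p) = -8/3 + (p - p) = -8/3 + 0 = -8/3)
u = -226/3 (u = 2*(9*(-21) + 76)/3 = 2*(-189 + 76)/3 = (2/3)*(-113) = -226/3 ≈ -75.333)
F(I) = -1
X(o, P) = -P (X(o, P) = P/(-1) = P*(-1) = -P)
u + (y(1, -1)*(-19))*X(t, -5) = -226/3 + (-8/3*(-19))*(-1*(-5)) = -226/3 + (152/3)*5 = -226/3 + 760/3 = 178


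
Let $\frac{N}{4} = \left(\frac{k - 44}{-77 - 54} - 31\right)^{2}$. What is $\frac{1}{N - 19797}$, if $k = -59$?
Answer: $- \frac{17161}{277073261} \approx -6.1937 \cdot 10^{-5}$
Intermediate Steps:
$N = \frac{62663056}{17161}$ ($N = 4 \left(\frac{-59 - 44}{-77 - 54} - 31\right)^{2} = 4 \left(- \frac{103}{-131} - 31\right)^{2} = 4 \left(\left(-103\right) \left(- \frac{1}{131}\right) - 31\right)^{2} = 4 \left(\frac{103}{131} - 31\right)^{2} = 4 \left(- \frac{3958}{131}\right)^{2} = 4 \cdot \frac{15665764}{17161} = \frac{62663056}{17161} \approx 3651.5$)
$\frac{1}{N - 19797} = \frac{1}{\frac{62663056}{17161} - 19797} = \frac{1}{- \frac{277073261}{17161}} = - \frac{17161}{277073261}$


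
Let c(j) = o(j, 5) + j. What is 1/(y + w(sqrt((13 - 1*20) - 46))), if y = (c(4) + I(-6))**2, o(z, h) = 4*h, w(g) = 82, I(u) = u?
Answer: 1/406 ≈ 0.0024631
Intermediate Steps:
c(j) = 20 + j (c(j) = 4*5 + j = 20 + j)
y = 324 (y = ((20 + 4) - 6)**2 = (24 - 6)**2 = 18**2 = 324)
1/(y + w(sqrt((13 - 1*20) - 46))) = 1/(324 + 82) = 1/406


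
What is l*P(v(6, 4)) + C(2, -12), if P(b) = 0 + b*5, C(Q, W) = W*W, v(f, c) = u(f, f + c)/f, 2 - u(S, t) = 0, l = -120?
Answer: -56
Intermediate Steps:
u(S, t) = 2 (u(S, t) = 2 - 1*0 = 2 + 0 = 2)
v(f, c) = 2/f
C(Q, W) = W²
P(b) = 5*b (P(b) = 0 + 5*b = 5*b)
l*P(v(6, 4)) + C(2, -12) = -600*2/6 + (-12)² = -600*2*(⅙) + 144 = -600/3 + 144 = -120*5/3 + 144 = -200 + 144 = -56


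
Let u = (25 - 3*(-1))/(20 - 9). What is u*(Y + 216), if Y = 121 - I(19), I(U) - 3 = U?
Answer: 8820/11 ≈ 801.82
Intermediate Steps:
I(U) = 3 + U
Y = 99 (Y = 121 - (3 + 19) = 121 - 1*22 = 121 - 22 = 99)
u = 28/11 (u = (25 + 3)/11 = 28*(1/11) = 28/11 ≈ 2.5455)
u*(Y + 216) = 28*(99 + 216)/11 = (28/11)*315 = 8820/11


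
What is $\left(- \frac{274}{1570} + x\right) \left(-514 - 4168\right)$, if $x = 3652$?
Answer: $- \frac{13421809806}{785} \approx -1.7098 \cdot 10^{7}$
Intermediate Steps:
$\left(- \frac{274}{1570} + x\right) \left(-514 - 4168\right) = \left(- \frac{274}{1570} + 3652\right) \left(-514 - 4168\right) = \left(\left(-274\right) \frac{1}{1570} + 3652\right) \left(-4682\right) = \left(- \frac{137}{785} + 3652\right) \left(-4682\right) = \frac{2866683}{785} \left(-4682\right) = - \frac{13421809806}{785}$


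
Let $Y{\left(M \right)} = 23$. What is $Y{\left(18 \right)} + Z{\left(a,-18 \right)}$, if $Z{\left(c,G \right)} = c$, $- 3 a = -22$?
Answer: $\frac{91}{3} \approx 30.333$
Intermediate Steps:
$a = \frac{22}{3}$ ($a = \left(- \frac{1}{3}\right) \left(-22\right) = \frac{22}{3} \approx 7.3333$)
$Y{\left(18 \right)} + Z{\left(a,-18 \right)} = 23 + \frac{22}{3} = \frac{91}{3}$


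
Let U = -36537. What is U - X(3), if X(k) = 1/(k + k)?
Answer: -219223/6 ≈ -36537.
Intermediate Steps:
X(k) = 1/(2*k)
U - X(3) = -36537 - 1/(2*3) = -36537 - 1*⅙ = -36537 - ⅙ = -219223/6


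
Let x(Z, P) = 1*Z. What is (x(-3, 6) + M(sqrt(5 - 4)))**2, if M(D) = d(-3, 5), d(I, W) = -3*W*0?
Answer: 9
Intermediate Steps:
d(I, W) = 0
x(Z, P) = Z
M(D) = 0
(x(-3, 6) + M(sqrt(5 - 4)))**2 = (-3 + 0)**2 = (-3)**2 = 9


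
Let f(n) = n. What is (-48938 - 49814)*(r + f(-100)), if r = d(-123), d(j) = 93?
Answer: 691264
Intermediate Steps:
r = 93
(-48938 - 49814)*(r + f(-100)) = (-48938 - 49814)*(93 - 100) = -98752*(-7) = 691264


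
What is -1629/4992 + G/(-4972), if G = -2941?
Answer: 548507/2068352 ≈ 0.26519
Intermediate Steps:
-1629/4992 + G/(-4972) = -1629/4992 - 2941/(-4972) = -1629*1/4992 - 2941*(-1/4972) = -543/1664 + 2941/4972 = 548507/2068352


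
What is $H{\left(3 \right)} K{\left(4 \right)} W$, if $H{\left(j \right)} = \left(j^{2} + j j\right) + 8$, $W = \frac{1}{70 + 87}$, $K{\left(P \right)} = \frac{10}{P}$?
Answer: $\frac{65}{157} \approx 0.41401$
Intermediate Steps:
$W = \frac{1}{157} \approx 0.0063694$
$H{\left(j \right)} = 8 + 2 j^{2}$ ($H{\left(j \right)} = \left(j^{2} + j^{2}\right) + 8 = 2 j^{2} + 8 = 8 + 2 j^{2}$)
$H{\left(3 \right)} K{\left(4 \right)} W = \left(8 + 2 \cdot 3^{2}\right) \frac{10}{4} \cdot \frac{1}{157} = \left(8 + 2 \cdot 9\right) 10 \cdot \frac{1}{4} \cdot \frac{1}{157} = \left(8 + 18\right) \frac{5}{2} \cdot \frac{1}{157} = 26 \cdot \frac{5}{2} \cdot \frac{1}{157} = 65 \cdot \frac{1}{157} = \frac{65}{157}$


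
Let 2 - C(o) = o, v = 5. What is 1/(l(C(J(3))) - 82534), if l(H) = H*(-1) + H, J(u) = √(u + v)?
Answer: -1/82534 ≈ -1.2116e-5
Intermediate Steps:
J(u) = √(5 + u) (J(u) = √(u + 5) = √(5 + u))
C(o) = 2 - o
l(H) = 0 (l(H) = -H + H = 0)
1/(l(C(J(3))) - 82534) = 1/(0 - 82534) = 1/(-82534) = -1/82534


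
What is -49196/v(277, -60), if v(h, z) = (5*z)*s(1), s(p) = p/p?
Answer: 12299/75 ≈ 163.99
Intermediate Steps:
s(p) = 1
v(h, z) = 5*z (v(h, z) = (5*z)*1 = 5*z)
-49196/v(277, -60) = -49196/(5*(-60)) = -49196/(-300) = -49196*(-1/300) = 12299/75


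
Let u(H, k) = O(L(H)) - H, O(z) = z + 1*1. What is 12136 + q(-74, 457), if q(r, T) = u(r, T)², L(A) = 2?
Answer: 18065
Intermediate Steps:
O(z) = 1 + z (O(z) = z + 1 = 1 + z)
u(H, k) = 3 - H (u(H, k) = (1 + 2) - H = 3 - H)
q(r, T) = (3 - r)²
12136 + q(-74, 457) = 12136 + (-3 - 74)² = 12136 + (-77)² = 12136 + 5929 = 18065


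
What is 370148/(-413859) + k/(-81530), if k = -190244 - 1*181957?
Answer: 123860567219/33741924270 ≈ 3.6708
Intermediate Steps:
k = -372201 (k = -190244 - 181957 = -372201)
370148/(-413859) + k/(-81530) = 370148/(-413859) - 372201/(-81530) = 370148*(-1/413859) - 372201*(-1/81530) = -370148/413859 + 372201/81530 = 123860567219/33741924270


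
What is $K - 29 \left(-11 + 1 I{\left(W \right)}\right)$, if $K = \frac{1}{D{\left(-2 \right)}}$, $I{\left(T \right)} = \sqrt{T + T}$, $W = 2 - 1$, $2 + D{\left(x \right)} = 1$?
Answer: $318 - 29 \sqrt{2} \approx 276.99$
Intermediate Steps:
$D{\left(x \right)} = -1$ ($D{\left(x \right)} = -2 + 1 = -1$)
$W = 1$ ($W = 2 - 1 = 1$)
$I{\left(T \right)} = \sqrt{2} \sqrt{T}$ ($I{\left(T \right)} = \sqrt{2 T} = \sqrt{2} \sqrt{T}$)
$K = -1$ ($K = \frac{1}{-1} = -1$)
$K - 29 \left(-11 + 1 I{\left(W \right)}\right) = -1 - 29 \left(-11 + 1 \sqrt{2} \sqrt{1}\right) = -1 - 29 \left(-11 + 1 \sqrt{2} \cdot 1\right) = -1 - 29 \left(-11 + 1 \sqrt{2}\right) = -1 - 29 \left(-11 + \sqrt{2}\right) = -1 + \left(319 - 29 \sqrt{2}\right) = 318 - 29 \sqrt{2}$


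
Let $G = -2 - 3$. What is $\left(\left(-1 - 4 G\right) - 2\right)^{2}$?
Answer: $289$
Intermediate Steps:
$G = -5$
$\left(\left(-1 - 4 G\right) - 2\right)^{2} = \left(\left(-1 - -20\right) - 2\right)^{2} = \left(\left(-1 + 20\right) - 2\right)^{2} = \left(19 - 2\right)^{2} = 17^{2} = 289$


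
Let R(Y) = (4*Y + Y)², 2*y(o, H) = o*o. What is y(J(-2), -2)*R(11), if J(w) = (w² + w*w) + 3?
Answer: 366025/2 ≈ 1.8301e+5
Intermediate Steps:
J(w) = 3 + 2*w² (J(w) = (w² + w²) + 3 = 2*w² + 3 = 3 + 2*w²)
y(o, H) = o²/2 (y(o, H) = (o*o)/2 = o²/2)
R(Y) = 25*Y² (R(Y) = (5*Y)² = 25*Y²)
y(J(-2), -2)*R(11) = ((3 + 2*(-2)²)²/2)*(25*11²) = ((3 + 2*4)²/2)*(25*121) = ((3 + 8)²/2)*3025 = ((½)*11²)*3025 = ((½)*121)*3025 = (121/2)*3025 = 366025/2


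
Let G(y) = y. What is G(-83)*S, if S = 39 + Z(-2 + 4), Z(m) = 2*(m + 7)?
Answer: -4731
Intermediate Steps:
Z(m) = 14 + 2*m (Z(m) = 2*(7 + m) = 14 + 2*m)
S = 57 (S = 39 + (14 + 2*(-2 + 4)) = 39 + (14 + 2*2) = 39 + (14 + 4) = 39 + 18 = 57)
G(-83)*S = -83*57 = -4731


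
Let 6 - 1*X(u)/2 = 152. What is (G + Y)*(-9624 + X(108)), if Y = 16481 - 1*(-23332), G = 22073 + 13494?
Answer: -747468080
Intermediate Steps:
G = 35567
X(u) = -292 (X(u) = 12 - 2*152 = 12 - 304 = -292)
Y = 39813 (Y = 16481 + 23332 = 39813)
(G + Y)*(-9624 + X(108)) = (35567 + 39813)*(-9624 - 292) = 75380*(-9916) = -747468080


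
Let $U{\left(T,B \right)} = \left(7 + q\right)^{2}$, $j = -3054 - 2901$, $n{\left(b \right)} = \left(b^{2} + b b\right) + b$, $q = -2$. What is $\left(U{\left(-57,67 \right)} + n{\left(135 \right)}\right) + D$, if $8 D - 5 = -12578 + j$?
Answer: $34294$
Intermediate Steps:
$n{\left(b \right)} = b + 2 b^{2}$ ($n{\left(b \right)} = \left(b^{2} + b^{2}\right) + b = 2 b^{2} + b = b + 2 b^{2}$)
$j = -5955$
$U{\left(T,B \right)} = 25$ ($U{\left(T,B \right)} = \left(7 - 2\right)^{2} = 5^{2} = 25$)
$D = -2316$ ($D = \frac{5}{8} + \frac{-12578 - 5955}{8} = \frac{5}{8} + \frac{1}{8} \left(-18533\right) = \frac{5}{8} - \frac{18533}{8} = -2316$)
$\left(U{\left(-57,67 \right)} + n{\left(135 \right)}\right) + D = \left(25 + 135 \left(1 + 2 \cdot 135\right)\right) - 2316 = \left(25 + 135 \left(1 + 270\right)\right) - 2316 = \left(25 + 135 \cdot 271\right) - 2316 = \left(25 + 36585\right) - 2316 = 36610 - 2316 = 34294$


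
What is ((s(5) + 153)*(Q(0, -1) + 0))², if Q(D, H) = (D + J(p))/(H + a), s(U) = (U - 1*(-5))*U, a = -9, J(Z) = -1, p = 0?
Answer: 41209/100 ≈ 412.09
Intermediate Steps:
s(U) = U*(5 + U) (s(U) = (U + 5)*U = (5 + U)*U = U*(5 + U))
Q(D, H) = (-1 + D)/(-9 + H) (Q(D, H) = (D - 1)/(H - 9) = (-1 + D)/(-9 + H))
((s(5) + 153)*(Q(0, -1) + 0))² = ((5*(5 + 5) + 153)*((-1 + 0)/(-9 - 1) + 0))² = ((5*10 + 153)*(-1/(-10) + 0))² = ((50 + 153)*(-⅒*(-1) + 0))² = (203*(⅒ + 0))² = (203*(⅒))² = (203/10)² = 41209/100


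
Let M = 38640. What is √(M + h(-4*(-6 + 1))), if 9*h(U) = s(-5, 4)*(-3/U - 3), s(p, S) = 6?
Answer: 3*√429310/10 ≈ 196.57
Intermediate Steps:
h(U) = -2 - 2/U (h(U) = (6*(-3/U - 3))/9 = (6*(-3 - 3/U))/9 = (-18 - 18/U)/9 = -2 - 2/U)
√(M + h(-4*(-6 + 1))) = √(38640 + (-2 - 2*(-1/(4*(-6 + 1))))) = √(38640 + (-2 - 2/((-4*(-5))))) = √(38640 + (-2 - 2/20)) = √(38640 + (-2 - 2*1/20)) = √(38640 + (-2 - ⅒)) = √(38640 - 21/10) = √(386379/10) = 3*√429310/10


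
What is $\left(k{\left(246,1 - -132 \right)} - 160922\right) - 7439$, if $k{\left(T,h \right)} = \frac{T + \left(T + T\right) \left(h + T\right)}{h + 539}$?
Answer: $- \frac{18825313}{112} \approx -1.6808 \cdot 10^{5}$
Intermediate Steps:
$k{\left(T,h \right)} = \frac{T + 2 T \left(T + h\right)}{539 + h}$
$\left(k{\left(246,1 - -132 \right)} - 160922\right) - 7439 = \left(\frac{246 \left(1 + 2 \cdot 246 + 2 \left(1 - -132\right)\right)}{539 + \left(1 - -132\right)} - 160922\right) - 7439 = \left(\frac{246 \left(1 + 492 + 2 \left(1 + 132\right)\right)}{539 + \left(1 + 132\right)} - 160922\right) - 7439 = \left(\frac{246 \left(1 + 492 + 2 \cdot 133\right)}{539 + 133} - 160922\right) - 7439 = \left(\frac{246 \left(1 + 492 + 266\right)}{672} - 160922\right) - 7439 = \left(246 \cdot \frac{1}{672} \cdot 759 - 160922\right) - 7439 = \left(\frac{31119}{112} - 160922\right) - 7439 = - \frac{17992145}{112} - 7439 = - \frac{18825313}{112}$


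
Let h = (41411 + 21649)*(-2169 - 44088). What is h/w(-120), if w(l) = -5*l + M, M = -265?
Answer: -583393284/67 ≈ -8.7074e+6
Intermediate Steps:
w(l) = -265 - 5*l (w(l) = -5*l - 265 = -265 - 5*l)
h = -2916966420 (h = 63060*(-46257) = -2916966420)
h/w(-120) = -2916966420/(-265 - 5*(-120)) = -2916966420/(-265 + 600) = -2916966420/335 = -2916966420*1/335 = -583393284/67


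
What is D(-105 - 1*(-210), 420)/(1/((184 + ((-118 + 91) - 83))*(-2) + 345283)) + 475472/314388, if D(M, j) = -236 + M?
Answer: -3553581284077/78597 ≈ -4.5213e+7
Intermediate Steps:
D(-105 - 1*(-210), 420)/(1/((184 + ((-118 + 91) - 83))*(-2) + 345283)) + 475472/314388 = (-236 + (-105 - 1*(-210)))/(1/((184 + ((-118 + 91) - 83))*(-2) + 345283)) + 475472/314388 = (-236 + (-105 + 210))/(1/((184 + (-27 - 83))*(-2) + 345283)) + 475472*(1/314388) = (-236 + 105)/(1/((184 - 110)*(-2) + 345283)) + 118868/78597 = -131/(1/(74*(-2) + 345283)) + 118868/78597 = -131/(1/(-148 + 345283)) + 118868/78597 = -131/(1/345135) + 118868/78597 = -131/1/345135 + 118868/78597 = -131*345135 + 118868/78597 = -45212685 + 118868/78597 = -3553581284077/78597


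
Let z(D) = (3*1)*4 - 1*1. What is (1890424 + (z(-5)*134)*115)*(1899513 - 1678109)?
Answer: 456077627336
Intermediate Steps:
z(D) = 11 (z(D) = 3*4 - 1 = 12 - 1 = 11)
(1890424 + (z(-5)*134)*115)*(1899513 - 1678109) = (1890424 + (11*134)*115)*(1899513 - 1678109) = (1890424 + 1474*115)*221404 = (1890424 + 169510)*221404 = 2059934*221404 = 456077627336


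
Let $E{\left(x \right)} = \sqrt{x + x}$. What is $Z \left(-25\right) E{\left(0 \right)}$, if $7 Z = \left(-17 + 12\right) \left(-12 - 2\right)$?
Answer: $0$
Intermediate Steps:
$E{\left(x \right)} = \sqrt{2} \sqrt{x}$ ($E{\left(x \right)} = \sqrt{2 x} = \sqrt{2} \sqrt{x}$)
$Z = 10$ ($Z = \frac{\left(-17 + 12\right) \left(-12 - 2\right)}{7} = \frac{\left(-5\right) \left(-14\right)}{7} = \frac{1}{7} \cdot 70 = 10$)
$Z \left(-25\right) E{\left(0 \right)} = 10 \left(-25\right) \sqrt{2} \sqrt{0} = - 250 \sqrt{2} \cdot 0 = \left(-250\right) 0 = 0$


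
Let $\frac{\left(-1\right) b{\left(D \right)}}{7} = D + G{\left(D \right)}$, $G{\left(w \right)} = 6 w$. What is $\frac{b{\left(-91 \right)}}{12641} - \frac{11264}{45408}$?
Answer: $\frac{170699}{1630689} \approx 0.10468$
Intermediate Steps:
$b{\left(D \right)} = - 49 D$ ($b{\left(D \right)} = - 7 \left(D + 6 D\right) = - 7 \cdot 7 D = - 49 D$)
$\frac{b{\left(-91 \right)}}{12641} - \frac{11264}{45408} = \frac{\left(-49\right) \left(-91\right)}{12641} - \frac{11264}{45408} = 4459 \cdot \frac{1}{12641} - \frac{32}{129} = \frac{4459}{12641} - \frac{32}{129} = \frac{170699}{1630689}$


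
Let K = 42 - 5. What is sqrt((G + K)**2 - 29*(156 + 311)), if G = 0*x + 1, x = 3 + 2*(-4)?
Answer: I*sqrt(12099) ≈ 110.0*I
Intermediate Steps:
K = 37
x = -5 (x = 3 - 8 = -5)
G = 1 (G = 0*(-5) + 1 = 0 + 1 = 1)
sqrt((G + K)**2 - 29*(156 + 311)) = sqrt((1 + 37)**2 - 29*(156 + 311)) = sqrt(38**2 - 29*467) = sqrt(1444 - 13543) = sqrt(-12099) = I*sqrt(12099)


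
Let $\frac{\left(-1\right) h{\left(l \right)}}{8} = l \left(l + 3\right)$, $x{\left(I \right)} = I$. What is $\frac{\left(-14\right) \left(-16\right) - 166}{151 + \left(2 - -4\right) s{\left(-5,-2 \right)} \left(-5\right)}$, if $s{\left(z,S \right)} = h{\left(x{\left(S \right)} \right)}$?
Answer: $- \frac{58}{329} \approx -0.17629$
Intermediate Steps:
$h{\left(l \right)} = - 8 l \left(3 + l\right)$ ($h{\left(l \right)} = - 8 l \left(l + 3\right) = - 8 l \left(3 + l\right)$)
$s{\left(z,S \right)} = - 8 S \left(3 + S\right)$
$\frac{\left(-14\right) \left(-16\right) - 166}{151 + \left(2 - -4\right) s{\left(-5,-2 \right)} \left(-5\right)} = \frac{\left(-14\right) \left(-16\right) - 166}{151 + \left(2 - -4\right) \left(\left(-8\right) \left(-2\right) \left(3 - 2\right)\right) \left(-5\right)} = \frac{224 - 166}{151 + \left(2 + 4\right) \left(\left(-8\right) \left(-2\right) 1\right) \left(-5\right)} = \frac{58}{151 + 6 \cdot 16 \left(-5\right)} = \frac{58}{151 + 96 \left(-5\right)} = \frac{58}{151 - 480} = \frac{58}{-329} = 58 \left(- \frac{1}{329}\right) = - \frac{58}{329}$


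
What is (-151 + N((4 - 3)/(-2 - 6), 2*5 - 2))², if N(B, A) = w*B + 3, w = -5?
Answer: 1390041/64 ≈ 21719.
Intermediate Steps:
N(B, A) = 3 - 5*B (N(B, A) = -5*B + 3 = 3 - 5*B)
(-151 + N((4 - 3)/(-2 - 6), 2*5 - 2))² = (-151 + (3 - 5*(4 - 3)/(-2 - 6)))² = (-151 + (3 - 5/(-8)))² = (-151 + (3 - 5*(-1)/8))² = (-151 + (3 - 5*(-⅛)))² = (-151 + (3 + 5/8))² = (-151 + 29/8)² = (-1179/8)² = 1390041/64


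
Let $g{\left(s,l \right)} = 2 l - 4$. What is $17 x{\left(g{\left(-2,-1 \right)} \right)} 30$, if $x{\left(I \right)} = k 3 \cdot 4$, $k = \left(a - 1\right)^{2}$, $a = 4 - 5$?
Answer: $24480$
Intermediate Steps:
$g{\left(s,l \right)} = -4 + 2 l$
$a = -1$ ($a = 4 - 5 = -1$)
$k = 4$ ($k = \left(-1 - 1\right)^{2} = \left(-2\right)^{2} = 4$)
$x{\left(I \right)} = 48$ ($x{\left(I \right)} = 4 \cdot 3 \cdot 4 = 12 \cdot 4 = 48$)
$17 x{\left(g{\left(-2,-1 \right)} \right)} 30 = 17 \cdot 48 \cdot 30 = 816 \cdot 30 = 24480$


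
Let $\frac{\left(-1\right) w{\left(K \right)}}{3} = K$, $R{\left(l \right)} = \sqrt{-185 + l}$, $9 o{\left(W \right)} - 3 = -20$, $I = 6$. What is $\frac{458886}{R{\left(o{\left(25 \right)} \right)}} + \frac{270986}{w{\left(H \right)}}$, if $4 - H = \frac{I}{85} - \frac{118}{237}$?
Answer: $- \frac{909835495}{44594} - \frac{688329 i \sqrt{2}}{29} \approx -20403.0 - 33567.0 i$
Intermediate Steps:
$o{\left(W \right)} = - \frac{17}{9}$ ($o{\left(W \right)} = \frac{1}{3} + \frac{1}{9} \left(-20\right) = \frac{1}{3} - \frac{20}{9} = - \frac{17}{9}$)
$H = \frac{89188}{20145}$ ($H = 4 - \left(\frac{6}{85} - \frac{118}{237}\right) = 4 - - \frac{8608}{20145} = 4 + \frac{8608}{20145} = \frac{89188}{20145} \approx 4.4273$)
$w{\left(K \right)} = - 3 K$
$\frac{458886}{R{\left(o{\left(25 \right)} \right)}} + \frac{270986}{w{\left(H \right)}} = \frac{458886}{\sqrt{-185 - \frac{17}{9}}} + \frac{270986}{\left(-3\right) \frac{89188}{20145}} = \frac{458886}{\sqrt{- \frac{1682}{9}}} + \frac{270986}{- \frac{89188}{6715}} = \frac{458886}{\frac{29}{3} i \sqrt{2}} + 270986 \left(- \frac{6715}{89188}\right) = 458886 \left(- \frac{3 i \sqrt{2}}{58}\right) - \frac{909835495}{44594} = - \frac{688329 i \sqrt{2}}{29} - \frac{909835495}{44594} = - \frac{909835495}{44594} - \frac{688329 i \sqrt{2}}{29}$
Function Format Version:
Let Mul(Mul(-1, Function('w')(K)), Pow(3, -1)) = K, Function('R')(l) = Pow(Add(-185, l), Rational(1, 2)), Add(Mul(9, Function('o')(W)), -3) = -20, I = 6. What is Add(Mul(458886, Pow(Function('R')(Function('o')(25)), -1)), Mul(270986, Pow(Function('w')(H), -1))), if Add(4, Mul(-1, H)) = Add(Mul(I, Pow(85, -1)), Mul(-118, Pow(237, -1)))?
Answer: Add(Rational(-909835495, 44594), Mul(Rational(-688329, 29), I, Pow(2, Rational(1, 2)))) ≈ Add(-20403., Mul(-33567., I))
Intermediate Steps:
Function('o')(W) = Rational(-17, 9) (Function('o')(W) = Add(Rational(1, 3), Mul(Rational(1, 9), -20)) = Add(Rational(1, 3), Rational(-20, 9)) = Rational(-17, 9))
H = Rational(89188, 20145) (H = Add(4, Mul(-1, Add(Mul(6, Pow(85, -1)), Mul(-118, Pow(237, -1))))) = Add(4, Mul(-1, Add(Mul(6, Rational(1, 85)), Mul(-118, Rational(1, 237))))) = Add(4, Mul(-1, Add(Rational(6, 85), Rational(-118, 237)))) = Add(4, Mul(-1, Rational(-8608, 20145))) = Add(4, Rational(8608, 20145)) = Rational(89188, 20145) ≈ 4.4273)
Function('w')(K) = Mul(-3, K)
Add(Mul(458886, Pow(Function('R')(Function('o')(25)), -1)), Mul(270986, Pow(Function('w')(H), -1))) = Add(Mul(458886, Pow(Pow(Add(-185, Rational(-17, 9)), Rational(1, 2)), -1)), Mul(270986, Pow(Mul(-3, Rational(89188, 20145)), -1))) = Add(Mul(458886, Pow(Pow(Rational(-1682, 9), Rational(1, 2)), -1)), Mul(270986, Pow(Rational(-89188, 6715), -1))) = Add(Mul(458886, Pow(Mul(Rational(29, 3), I, Pow(2, Rational(1, 2))), -1)), Mul(270986, Rational(-6715, 89188))) = Add(Mul(458886, Mul(Rational(-3, 58), I, Pow(2, Rational(1, 2)))), Rational(-909835495, 44594)) = Add(Mul(Rational(-688329, 29), I, Pow(2, Rational(1, 2))), Rational(-909835495, 44594)) = Add(Rational(-909835495, 44594), Mul(Rational(-688329, 29), I, Pow(2, Rational(1, 2))))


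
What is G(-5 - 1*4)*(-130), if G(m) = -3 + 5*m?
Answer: 6240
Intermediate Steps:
G(-5 - 1*4)*(-130) = (-3 + 5*(-5 - 1*4))*(-130) = (-3 + 5*(-5 - 4))*(-130) = (-3 + 5*(-9))*(-130) = (-3 - 45)*(-130) = -48*(-130) = 6240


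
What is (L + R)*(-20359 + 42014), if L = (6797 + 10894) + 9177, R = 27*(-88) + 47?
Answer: 531392045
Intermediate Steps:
R = -2329 (R = -2376 + 47 = -2329)
L = 26868 (L = 17691 + 9177 = 26868)
(L + R)*(-20359 + 42014) = (26868 - 2329)*(-20359 + 42014) = 24539*21655 = 531392045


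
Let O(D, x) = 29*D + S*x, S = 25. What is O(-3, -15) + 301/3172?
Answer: -1465163/3172 ≈ -461.91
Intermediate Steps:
O(D, x) = 25*x + 29*D (O(D, x) = 29*D + 25*x = 25*x + 29*D)
O(-3, -15) + 301/3172 = (25*(-15) + 29*(-3)) + 301/3172 = (-375 - 87) + 301*(1/3172) = -462 + 301/3172 = -1465163/3172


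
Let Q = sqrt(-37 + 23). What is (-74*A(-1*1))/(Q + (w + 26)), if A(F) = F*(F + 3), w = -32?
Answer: -444/25 - 74*I*sqrt(14)/25 ≈ -17.76 - 11.075*I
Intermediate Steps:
A(F) = F*(3 + F)
Q = I*sqrt(14) (Q = sqrt(-14) = I*sqrt(14) ≈ 3.7417*I)
(-74*A(-1*1))/(Q + (w + 26)) = (-74*(-1*1)*(3 - 1*1))/(I*sqrt(14) + (-32 + 26)) = (-(-74)*(3 - 1))/(I*sqrt(14) - 6) = (-(-74)*2)/(-6 + I*sqrt(14)) = (-74*(-2))/(-6 + I*sqrt(14)) = 148/(-6 + I*sqrt(14))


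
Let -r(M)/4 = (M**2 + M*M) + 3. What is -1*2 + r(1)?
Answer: -22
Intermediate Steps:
r(M) = -12 - 8*M**2 (r(M) = -4*((M**2 + M*M) + 3) = -4*((M**2 + M**2) + 3) = -4*(2*M**2 + 3) = -4*(3 + 2*M**2) = -12 - 8*M**2)
-1*2 + r(1) = -1*2 + (-12 - 8*1**2) = -2 + (-12 - 8*1) = -2 + (-12 - 8) = -2 - 20 = -22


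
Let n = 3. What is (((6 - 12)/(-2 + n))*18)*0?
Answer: 0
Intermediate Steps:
(((6 - 12)/(-2 + n))*18)*0 = (((6 - 12)/(-2 + 3))*18)*0 = (-6/1*18)*0 = (-6*1*18)*0 = -6*18*0 = -108*0 = 0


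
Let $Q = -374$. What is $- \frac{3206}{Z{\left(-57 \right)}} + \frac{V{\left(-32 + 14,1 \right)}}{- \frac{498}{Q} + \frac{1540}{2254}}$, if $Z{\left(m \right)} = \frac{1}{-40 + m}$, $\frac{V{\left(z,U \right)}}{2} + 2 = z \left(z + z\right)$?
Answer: $\frac{18902755382}{60659} \approx 3.1162 \cdot 10^{5}$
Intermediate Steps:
$V{\left(z,U \right)} = -4 + 4 z^{2}$ ($V{\left(z,U \right)} = -4 + 2 z \left(z + z\right) = -4 + 2 z 2 z = -4 + 2 \cdot 2 z^{2} = -4 + 4 z^{2}$)
$- \frac{3206}{Z{\left(-57 \right)}} + \frac{V{\left(-32 + 14,1 \right)}}{- \frac{498}{Q} + \frac{1540}{2254}} = - \frac{3206}{\frac{1}{-40 - 57}} + \frac{-4 + 4 \left(-32 + 14\right)^{2}}{- \frac{498}{-374} + \frac{1540}{2254}} = - \frac{3206}{\frac{1}{-97}} + \frac{-4 + 4 \left(-18\right)^{2}}{\left(-498\right) \left(- \frac{1}{374}\right) + 1540 \cdot \frac{1}{2254}} = - \frac{3206}{- \frac{1}{97}} + \frac{-4 + 4 \cdot 324}{\frac{249}{187} + \frac{110}{161}} = \left(-3206\right) \left(-97\right) + \frac{-4 + 1296}{\frac{60659}{30107}} = 310982 + 1292 \cdot \frac{30107}{60659} = 310982 + \frac{38898244}{60659} = \frac{18902755382}{60659}$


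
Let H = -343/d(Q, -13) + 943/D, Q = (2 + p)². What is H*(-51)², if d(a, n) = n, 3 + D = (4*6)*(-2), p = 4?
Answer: 266934/13 ≈ 20533.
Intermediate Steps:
Q = 36 (Q = (2 + 4)² = 6² = 36)
D = -51 (D = -3 + (4*6)*(-2) = -3 + 24*(-2) = -3 - 48 = -51)
H = 5234/663 (H = -343/(-13) + 943/(-51) = -343*(-1/13) + 943*(-1/51) = 343/13 - 943/51 = 5234/663 ≈ 7.8944)
H*(-51)² = (5234/663)*(-51)² = (5234/663)*2601 = 266934/13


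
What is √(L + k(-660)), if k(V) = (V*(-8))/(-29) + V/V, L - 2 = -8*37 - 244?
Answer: 3*I*√67193/29 ≈ 26.815*I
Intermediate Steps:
L = -538 (L = 2 + (-8*37 - 244) = 2 + (-296 - 244) = 2 - 540 = -538)
k(V) = 1 + 8*V/29 (k(V) = -8*V*(-1/29) + 1 = 8*V/29 + 1 = 1 + 8*V/29)
√(L + k(-660)) = √(-538 + (1 + (8/29)*(-660))) = √(-538 + (1 - 5280/29)) = √(-538 - 5251/29) = √(-20853/29) = 3*I*√67193/29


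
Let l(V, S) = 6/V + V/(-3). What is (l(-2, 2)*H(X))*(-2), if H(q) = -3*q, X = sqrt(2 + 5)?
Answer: -14*sqrt(7) ≈ -37.041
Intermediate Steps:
l(V, S) = 6/V - V/3 (l(V, S) = 6/V + V*(-1/3) = 6/V - V/3)
X = sqrt(7) ≈ 2.6458
(l(-2, 2)*H(X))*(-2) = ((6/(-2) - 1/3*(-2))*(-3*sqrt(7)))*(-2) = ((6*(-1/2) + 2/3)*(-3*sqrt(7)))*(-2) = ((-3 + 2/3)*(-3*sqrt(7)))*(-2) = -(-7)*sqrt(7)*(-2) = (7*sqrt(7))*(-2) = -14*sqrt(7)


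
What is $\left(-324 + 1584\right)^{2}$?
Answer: $1587600$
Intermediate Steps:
$\left(-324 + 1584\right)^{2} = 1260^{2} = 1587600$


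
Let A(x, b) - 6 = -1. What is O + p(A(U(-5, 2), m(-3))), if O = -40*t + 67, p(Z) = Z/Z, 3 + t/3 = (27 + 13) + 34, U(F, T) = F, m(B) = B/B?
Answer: -8452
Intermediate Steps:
m(B) = 1
A(x, b) = 5 (A(x, b) = 6 - 1 = 5)
t = 213 (t = -9 + 3*((27 + 13) + 34) = -9 + 3*(40 + 34) = -9 + 3*74 = -9 + 222 = 213)
p(Z) = 1
O = -8453 (O = -40*213 + 67 = -8520 + 67 = -8453)
O + p(A(U(-5, 2), m(-3))) = -8453 + 1 = -8452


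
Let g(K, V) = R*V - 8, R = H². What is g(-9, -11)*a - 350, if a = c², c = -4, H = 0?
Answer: -478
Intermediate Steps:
R = 0 (R = 0² = 0)
g(K, V) = -8 (g(K, V) = 0*V - 8 = 0 - 8 = -8)
a = 16 (a = (-4)² = 16)
g(-9, -11)*a - 350 = -8*16 - 350 = -128 - 350 = -478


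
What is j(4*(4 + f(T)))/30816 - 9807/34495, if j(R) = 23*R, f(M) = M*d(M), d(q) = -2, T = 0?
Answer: -18094897/66437370 ≈ -0.27236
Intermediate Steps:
f(M) = -2*M (f(M) = M*(-2) = -2*M)
j(4*(4 + f(T)))/30816 - 9807/34495 = (23*(4*(4 - 2*0)))/30816 - 9807/34495 = (23*(4*(4 + 0)))*(1/30816) - 9807*1/34495 = (23*(4*4))*(1/30816) - 9807/34495 = (23*16)*(1/30816) - 9807/34495 = 368*(1/30816) - 9807/34495 = 23/1926 - 9807/34495 = -18094897/66437370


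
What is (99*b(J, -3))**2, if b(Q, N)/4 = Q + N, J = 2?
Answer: 156816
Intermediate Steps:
b(Q, N) = 4*N + 4*Q (b(Q, N) = 4*(Q + N) = 4*(N + Q) = 4*N + 4*Q)
(99*b(J, -3))**2 = (99*(4*(-3) + 4*2))**2 = (99*(-12 + 8))**2 = (99*(-4))**2 = (-396)**2 = 156816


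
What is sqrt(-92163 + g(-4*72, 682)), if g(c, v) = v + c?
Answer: I*sqrt(91769) ≈ 302.93*I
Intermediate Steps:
g(c, v) = c + v
sqrt(-92163 + g(-4*72, 682)) = sqrt(-92163 + (-4*72 + 682)) = sqrt(-92163 + (-288 + 682)) = sqrt(-92163 + 394) = sqrt(-91769) = I*sqrt(91769)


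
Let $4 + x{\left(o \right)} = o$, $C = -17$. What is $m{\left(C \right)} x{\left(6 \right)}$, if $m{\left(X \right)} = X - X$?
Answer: $0$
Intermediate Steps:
$x{\left(o \right)} = -4 + o$
$m{\left(X \right)} = 0$
$m{\left(C \right)} x{\left(6 \right)} = 0 \left(-4 + 6\right) = 0 \cdot 2 = 0$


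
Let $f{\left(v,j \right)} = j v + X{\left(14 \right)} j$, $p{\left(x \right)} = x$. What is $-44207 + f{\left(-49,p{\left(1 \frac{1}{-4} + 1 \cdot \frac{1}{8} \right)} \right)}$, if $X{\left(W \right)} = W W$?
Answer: $- \frac{353803}{8} \approx -44225.0$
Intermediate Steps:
$X{\left(W \right)} = W^{2}$
$f{\left(v,j \right)} = 196 j + j v$ ($f{\left(v,j \right)} = j v + 14^{2} j = j v + 196 j = 196 j + j v$)
$-44207 + f{\left(-49,p{\left(1 \frac{1}{-4} + 1 \cdot \frac{1}{8} \right)} \right)} = -44207 + \left(1 \frac{1}{-4} + 1 \cdot \frac{1}{8}\right) \left(196 - 49\right) = -44207 + \left(1 \left(- \frac{1}{4}\right) + 1 \cdot \frac{1}{8}\right) 147 = -44207 + \left(- \frac{1}{4} + \frac{1}{8}\right) 147 = -44207 - \frac{147}{8} = - \frac{353803}{8}$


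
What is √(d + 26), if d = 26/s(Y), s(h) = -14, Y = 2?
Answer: 13*√7/7 ≈ 4.9135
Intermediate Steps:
d = -13/7 (d = 26/(-14) = 26*(-1/14) = -13/7 ≈ -1.8571)
√(d + 26) = √(-13/7 + 26) = √(169/7) = 13*√7/7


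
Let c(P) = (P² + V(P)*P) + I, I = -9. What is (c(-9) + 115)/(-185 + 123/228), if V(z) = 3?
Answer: -12160/14019 ≈ -0.86739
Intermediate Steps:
c(P) = -9 + P² + 3*P (c(P) = (P² + 3*P) - 9 = -9 + P² + 3*P)
(c(-9) + 115)/(-185 + 123/228) = ((-9 + (-9)² + 3*(-9)) + 115)/(-185 + 123/228) = ((-9 + 81 - 27) + 115)/(-185 + 123*(1/228)) = (45 + 115)/(-185 + 41/76) = 160/(-14019/76) = 160*(-76/14019) = -12160/14019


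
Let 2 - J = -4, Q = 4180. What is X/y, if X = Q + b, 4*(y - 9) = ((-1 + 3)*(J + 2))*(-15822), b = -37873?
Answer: 11231/21093 ≈ 0.53245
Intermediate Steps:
J = 6 (J = 2 - 1*(-4) = 2 + 4 = 6)
y = -63279 (y = 9 + (((-1 + 3)*(6 + 2))*(-15822))/4 = 9 + ((2*8)*(-15822))/4 = 9 + (16*(-15822))/4 = 9 + (¼)*(-253152) = 9 - 63288 = -63279)
X = -33693 (X = 4180 - 37873 = -33693)
X/y = -33693/(-63279) = -33693*(-1/63279) = 11231/21093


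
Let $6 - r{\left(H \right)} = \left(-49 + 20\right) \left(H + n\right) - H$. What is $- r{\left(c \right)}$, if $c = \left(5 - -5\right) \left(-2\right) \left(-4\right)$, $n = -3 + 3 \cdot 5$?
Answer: $-2754$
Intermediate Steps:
$n = 12$ ($n = -3 + 15 = 12$)
$c = 80$ ($c = \left(5 + 5\right) \left(-2\right) \left(-4\right) = 10 \left(-2\right) \left(-4\right) = \left(-20\right) \left(-4\right) = 80$)
$r{\left(H \right)} = 354 + 30 H$ ($r{\left(H \right)} = 6 - \left(\left(-49 + 20\right) \left(H + 12\right) - H\right) = 6 - \left(- 29 \left(12 + H\right) - H\right) = 6 - \left(\left(-348 - 29 H\right) - H\right) = 6 - \left(-348 - 30 H\right) = 6 + \left(348 + 30 H\right) = 354 + 30 H$)
$- r{\left(c \right)} = - (354 + 30 \cdot 80) = - (354 + 2400) = \left(-1\right) 2754 = -2754$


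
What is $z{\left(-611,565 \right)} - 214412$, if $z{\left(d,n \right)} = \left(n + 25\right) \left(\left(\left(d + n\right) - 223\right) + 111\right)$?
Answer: $-307632$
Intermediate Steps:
$z{\left(d,n \right)} = \left(25 + n\right) \left(-112 + d + n\right)$ ($z{\left(d,n \right)} = \left(25 + n\right) \left(\left(-223 + d + n\right) + 111\right) = \left(25 + n\right) \left(-112 + d + n\right)$)
$z{\left(-611,565 \right)} - 214412 = \left(-2800 + 565^{2} - 49155 + 25 \left(-611\right) - 345215\right) - 214412 = \left(-2800 + 319225 - 49155 - 15275 - 345215\right) - 214412 = -93220 - 214412 = -307632$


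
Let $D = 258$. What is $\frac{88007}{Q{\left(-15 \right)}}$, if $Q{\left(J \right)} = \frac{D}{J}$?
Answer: $- \frac{440035}{86} \approx -5116.7$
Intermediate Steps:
$Q{\left(J \right)} = \frac{258}{J}$
$\frac{88007}{Q{\left(-15 \right)}} = \frac{88007}{258 \frac{1}{-15}} = \frac{88007}{258 \left(- \frac{1}{15}\right)} = \frac{88007}{- \frac{86}{5}} = 88007 \left(- \frac{5}{86}\right) = - \frac{440035}{86}$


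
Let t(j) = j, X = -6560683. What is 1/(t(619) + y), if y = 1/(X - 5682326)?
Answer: 12243009/7578422570 ≈ 0.0016155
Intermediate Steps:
y = -1/12243009 (y = 1/(-6560683 - 5682326) = 1/(-12243009) = -1/12243009 ≈ -8.1679e-8)
1/(t(619) + y) = 1/(619 - 1/12243009) = 1/(7578422570/12243009) = 12243009/7578422570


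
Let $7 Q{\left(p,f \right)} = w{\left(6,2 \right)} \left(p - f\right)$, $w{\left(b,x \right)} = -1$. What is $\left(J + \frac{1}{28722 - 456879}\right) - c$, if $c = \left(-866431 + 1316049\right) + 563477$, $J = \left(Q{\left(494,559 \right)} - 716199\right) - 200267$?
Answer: $- \frac{5783057513341}{2997099} \approx -1.9296 \cdot 10^{6}$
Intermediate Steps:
$Q{\left(p,f \right)} = - \frac{p}{7} + \frac{f}{7}$ ($Q{\left(p,f \right)} = \frac{\left(-1\right) \left(p - f\right)}{7} = \frac{f - p}{7} = - \frac{p}{7} + \frac{f}{7}$)
$J = - \frac{6415197}{7}$ ($J = \left(\left(\left(- \frac{1}{7}\right) 494 + \frac{1}{7} \cdot 559\right) - 716199\right) - 200267 = \left(\left(- \frac{494}{7} + \frac{559}{7}\right) - 716199\right) - 200267 = \left(\frac{65}{7} - 716199\right) - 200267 = - \frac{5013328}{7} - 200267 = - \frac{6415197}{7} \approx -9.1646 \cdot 10^{5}$)
$c = 1013095$ ($c = 449618 + 563477 = 1013095$)
$\left(J + \frac{1}{28722 - 456879}\right) - c = \left(- \frac{6415197}{7} + \frac{1}{28722 - 456879}\right) - 1013095 = \left(- \frac{6415197}{7} + \frac{1}{-428157}\right) - 1013095 = \left(- \frac{6415197}{7} - \frac{1}{428157}\right) - 1013095 = - \frac{2746711501936}{2997099} - 1013095 = - \frac{5783057513341}{2997099}$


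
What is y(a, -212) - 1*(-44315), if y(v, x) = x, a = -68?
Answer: 44103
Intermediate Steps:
y(a, -212) - 1*(-44315) = -212 - 1*(-44315) = -212 + 44315 = 44103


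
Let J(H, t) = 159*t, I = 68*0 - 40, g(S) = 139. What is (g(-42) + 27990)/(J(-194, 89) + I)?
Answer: 28129/14111 ≈ 1.9934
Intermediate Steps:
I = -40 (I = 0 - 40 = -40)
(g(-42) + 27990)/(J(-194, 89) + I) = (139 + 27990)/(159*89 - 40) = 28129/(14151 - 40) = 28129/14111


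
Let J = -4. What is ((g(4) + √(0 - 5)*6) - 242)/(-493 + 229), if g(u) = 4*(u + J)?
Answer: 11/12 - I*√5/44 ≈ 0.91667 - 0.05082*I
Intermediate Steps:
g(u) = -16 + 4*u (g(u) = 4*(u - 4) = 4*(-4 + u) = -16 + 4*u)
((g(4) + √(0 - 5)*6) - 242)/(-493 + 229) = (((-16 + 4*4) + √(0 - 5)*6) - 242)/(-493 + 229) = (((-16 + 16) + √(-5)*6) - 242)/(-264) = ((0 + (I*√5)*6) - 242)*(-1/264) = ((0 + 6*I*√5) - 242)*(-1/264) = (6*I*√5 - 242)*(-1/264) = (-242 + 6*I*√5)*(-1/264) = 11/12 - I*√5/44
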